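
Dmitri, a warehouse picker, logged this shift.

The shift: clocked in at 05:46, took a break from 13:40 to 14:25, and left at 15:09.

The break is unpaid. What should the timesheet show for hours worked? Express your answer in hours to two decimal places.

8.63 hours

The shift: 05:46–15:09 = 9 h 23 min; less 45 min break → 8 h 38 min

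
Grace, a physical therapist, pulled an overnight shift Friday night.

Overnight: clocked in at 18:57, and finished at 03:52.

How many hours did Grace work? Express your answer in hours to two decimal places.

8.92 hours

Overnight: 18:57 → midnight = 5 h 3 min; midnight → 03:52 = 3 h 52 min; span 8 h 55 min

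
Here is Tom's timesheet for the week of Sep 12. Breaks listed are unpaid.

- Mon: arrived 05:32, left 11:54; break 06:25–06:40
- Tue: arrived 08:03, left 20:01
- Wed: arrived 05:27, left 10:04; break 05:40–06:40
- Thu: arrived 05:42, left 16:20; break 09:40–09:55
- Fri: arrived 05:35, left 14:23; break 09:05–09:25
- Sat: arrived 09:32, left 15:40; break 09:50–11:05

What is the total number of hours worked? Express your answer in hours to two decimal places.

45.43 hours

Mon: 05:32–11:54 = 6 h 22 min; less 15 min break → 6 h 7 min
Tue: 08:03–20:01 = 11 h 58 min
Wed: 05:27–10:04 = 4 h 37 min; less 60 min break → 3 h 37 min
Thu: 05:42–16:20 = 10 h 38 min; less 15 min break → 10 h 23 min
Fri: 05:35–14:23 = 8 h 48 min; less 20 min break → 8 h 28 min
Sat: 09:32–15:40 = 6 h 8 min; less 75 min break → 4 h 53 min
Total: 6 h 7 min + 11 h 58 min + 3 h 37 min + 10 h 23 min + 8 h 28 min + 4 h 53 min = 45 h 26 min.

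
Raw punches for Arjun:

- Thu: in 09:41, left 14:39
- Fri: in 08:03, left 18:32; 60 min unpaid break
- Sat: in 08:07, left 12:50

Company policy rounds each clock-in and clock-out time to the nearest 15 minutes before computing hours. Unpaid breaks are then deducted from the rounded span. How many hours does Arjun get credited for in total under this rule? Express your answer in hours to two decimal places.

Thu: in 09:41→09:45, out 14:39→14:45; 5 h 0 min
Fri: in 08:03→08:00, out 18:32→18:30; 10 h 30 min − 60 min = 9 h 30 min
Sat: in 08:07→08:00, out 12:50→12:45; 4 h 45 min
Total credited: 19 h 15 min.

19.25 hours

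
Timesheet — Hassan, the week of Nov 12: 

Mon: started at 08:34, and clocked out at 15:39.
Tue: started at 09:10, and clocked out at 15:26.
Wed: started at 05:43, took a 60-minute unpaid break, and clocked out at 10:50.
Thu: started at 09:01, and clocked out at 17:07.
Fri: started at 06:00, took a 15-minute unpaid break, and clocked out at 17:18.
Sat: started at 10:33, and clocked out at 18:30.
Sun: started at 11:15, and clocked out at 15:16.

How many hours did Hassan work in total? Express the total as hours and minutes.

48 h 35 min

Mon: 08:34–15:39 = 7 h 5 min
Tue: 09:10–15:26 = 6 h 16 min
Wed: 05:43–10:50 = 5 h 7 min; less 60 min break → 4 h 7 min
Thu: 09:01–17:07 = 8 h 6 min
Fri: 06:00–17:18 = 11 h 18 min; less 15 min break → 11 h 3 min
Sat: 10:33–18:30 = 7 h 57 min
Sun: 11:15–15:16 = 4 h 1 min
Total: 7 h 5 min + 6 h 16 min + 4 h 7 min + 8 h 6 min + 11 h 3 min + 7 h 57 min + 4 h 1 min = 48 h 35 min.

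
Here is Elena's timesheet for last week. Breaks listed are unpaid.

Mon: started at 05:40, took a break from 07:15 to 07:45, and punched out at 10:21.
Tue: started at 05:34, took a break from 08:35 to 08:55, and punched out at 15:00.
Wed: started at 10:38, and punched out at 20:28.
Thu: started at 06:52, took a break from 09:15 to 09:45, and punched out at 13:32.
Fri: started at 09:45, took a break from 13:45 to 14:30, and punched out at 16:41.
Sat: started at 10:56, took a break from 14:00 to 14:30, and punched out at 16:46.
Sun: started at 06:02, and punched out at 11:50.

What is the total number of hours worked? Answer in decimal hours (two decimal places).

Mon: 05:40–10:21 = 4 h 41 min; less 30 min break → 4 h 11 min
Tue: 05:34–15:00 = 9 h 26 min; less 20 min break → 9 h 6 min
Wed: 10:38–20:28 = 9 h 50 min
Thu: 06:52–13:32 = 6 h 40 min; less 30 min break → 6 h 10 min
Fri: 09:45–16:41 = 6 h 56 min; less 45 min break → 6 h 11 min
Sat: 10:56–16:46 = 5 h 50 min; less 30 min break → 5 h 20 min
Sun: 06:02–11:50 = 5 h 48 min
Total: 4 h 11 min + 9 h 6 min + 9 h 50 min + 6 h 10 min + 6 h 11 min + 5 h 20 min + 5 h 48 min = 46 h 36 min.

46.60 hours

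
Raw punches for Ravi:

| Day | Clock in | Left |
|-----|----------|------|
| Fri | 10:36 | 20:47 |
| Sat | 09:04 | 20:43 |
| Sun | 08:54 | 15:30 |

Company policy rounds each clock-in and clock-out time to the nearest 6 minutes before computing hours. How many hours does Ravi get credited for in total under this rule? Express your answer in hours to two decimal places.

Fri: in 10:36→10:36, out 20:47→20:48; 10 h 12 min
Sat: in 09:04→09:06, out 20:43→20:42; 11 h 36 min
Sun: in 08:54→08:54, out 15:30→15:30; 6 h 36 min
Total credited: 28 h 24 min.

28.40 hours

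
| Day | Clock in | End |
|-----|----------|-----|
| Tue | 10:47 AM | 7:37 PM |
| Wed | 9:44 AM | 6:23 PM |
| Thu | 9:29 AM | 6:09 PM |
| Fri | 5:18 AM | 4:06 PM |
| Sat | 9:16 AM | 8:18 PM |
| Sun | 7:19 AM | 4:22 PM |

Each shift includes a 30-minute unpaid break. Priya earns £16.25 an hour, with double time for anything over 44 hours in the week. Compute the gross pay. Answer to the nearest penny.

£1041.08

Tue: 10:47 AM–7:37 PM = 8 h 50 min; less 30 min break → 8 h 20 min
Wed: 9:44 AM–6:23 PM = 8 h 39 min; less 30 min break → 8 h 9 min
Thu: 9:29 AM–6:09 PM = 8 h 40 min; less 30 min break → 8 h 10 min
Fri: 5:18 AM–4:06 PM = 10 h 48 min; less 30 min break → 10 h 18 min
Sat: 9:16 AM–8:18 PM = 11 h 2 min; less 30 min break → 10 h 32 min
Sun: 7:19 AM–4:22 PM = 9 h 3 min; less 30 min break → 8 h 33 min
Total worked: 54 h 2 min = 3242 min.
Regular 44 h 0 min = 2640 min at £16.25/h; overtime 10 h 2 min = 602 min at £32.50/h.
Pay = (2640 × £16.25 + 602 × £32.50) ÷ 60 = £1041.08.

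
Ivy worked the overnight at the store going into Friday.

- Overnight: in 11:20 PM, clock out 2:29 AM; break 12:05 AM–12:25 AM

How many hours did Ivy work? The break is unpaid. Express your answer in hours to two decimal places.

2.82 hours

Overnight: 11:20 PM → midnight = 0 h 40 min; midnight → 2:29 AM = 2 h 29 min; span 3 h 9 min; less 20 min break → 2 h 49 min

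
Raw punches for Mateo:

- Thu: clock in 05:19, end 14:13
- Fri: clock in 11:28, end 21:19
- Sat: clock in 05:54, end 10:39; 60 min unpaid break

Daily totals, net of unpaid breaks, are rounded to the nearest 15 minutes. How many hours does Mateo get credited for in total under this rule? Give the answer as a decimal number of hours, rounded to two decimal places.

Thu: 05:19–14:13 = 8 h 54 min → rounds to 9 h 0 min
Fri: 11:28–21:19 = 9 h 51 min → rounds to 9 h 45 min
Sat: 05:54–10:39 = 4 h 45 min − 60 min = 3 h 45 min → rounds to 3 h 45 min
Total credited: 22 h 30 min.

22.50 hours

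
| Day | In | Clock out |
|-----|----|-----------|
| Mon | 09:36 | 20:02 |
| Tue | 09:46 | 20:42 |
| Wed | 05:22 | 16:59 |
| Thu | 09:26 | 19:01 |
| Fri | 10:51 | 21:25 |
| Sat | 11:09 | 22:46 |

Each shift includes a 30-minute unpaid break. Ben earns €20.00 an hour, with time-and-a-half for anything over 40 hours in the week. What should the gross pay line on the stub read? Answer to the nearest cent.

Mon: 09:36–20:02 = 10 h 26 min; less 30 min break → 9 h 56 min
Tue: 09:46–20:42 = 10 h 56 min; less 30 min break → 10 h 26 min
Wed: 05:22–16:59 = 11 h 37 min; less 30 min break → 11 h 7 min
Thu: 09:26–19:01 = 9 h 35 min; less 30 min break → 9 h 5 min
Fri: 10:51–21:25 = 10 h 34 min; less 30 min break → 10 h 4 min
Sat: 11:09–22:46 = 11 h 37 min; less 30 min break → 11 h 7 min
Total worked: 61 h 45 min = 3705 min.
Regular 40 h 0 min = 2400 min at €20.00/h; overtime 21 h 45 min = 1305 min at €30.00/h.
Pay = (2400 × €20.00 + 1305 × €30.00) ÷ 60 = €1452.50.

€1452.50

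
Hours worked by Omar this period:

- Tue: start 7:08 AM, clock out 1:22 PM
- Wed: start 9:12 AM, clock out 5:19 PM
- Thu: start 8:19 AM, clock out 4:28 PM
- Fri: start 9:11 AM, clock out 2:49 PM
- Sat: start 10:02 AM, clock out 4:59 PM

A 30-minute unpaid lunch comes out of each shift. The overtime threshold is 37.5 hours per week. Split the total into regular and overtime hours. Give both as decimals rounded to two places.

Regular 32.58 hours, overtime 0.00 hours

Tue: 7:08 AM–1:22 PM = 6 h 14 min; less 30 min break → 5 h 44 min
Wed: 9:12 AM–5:19 PM = 8 h 7 min; less 30 min break → 7 h 37 min
Thu: 8:19 AM–4:28 PM = 8 h 9 min; less 30 min break → 7 h 39 min
Fri: 9:11 AM–2:49 PM = 5 h 38 min; less 30 min break → 5 h 8 min
Sat: 10:02 AM–4:59 PM = 6 h 57 min; less 30 min break → 6 h 27 min
Total worked: 32 h 35 min = 32.58 h.
Threshold 37.5 h → overtime 0 h 0 min, regular 32 h 35 min.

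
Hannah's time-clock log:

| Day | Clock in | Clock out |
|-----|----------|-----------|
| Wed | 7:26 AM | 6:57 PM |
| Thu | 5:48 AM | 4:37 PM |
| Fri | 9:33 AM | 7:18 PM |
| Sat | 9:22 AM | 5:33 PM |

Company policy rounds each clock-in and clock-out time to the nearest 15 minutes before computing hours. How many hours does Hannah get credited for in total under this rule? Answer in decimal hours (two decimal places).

Wed: in 7:26 AM→7:30 AM, out 6:57 PM→7:00 PM; 11 h 30 min
Thu: in 5:48 AM→5:45 AM, out 4:37 PM→4:30 PM; 10 h 45 min
Fri: in 9:33 AM→9:30 AM, out 7:18 PM→7:15 PM; 9 h 45 min
Sat: in 9:22 AM→9:15 AM, out 5:33 PM→5:30 PM; 8 h 15 min
Total credited: 40 h 15 min.

40.25 hours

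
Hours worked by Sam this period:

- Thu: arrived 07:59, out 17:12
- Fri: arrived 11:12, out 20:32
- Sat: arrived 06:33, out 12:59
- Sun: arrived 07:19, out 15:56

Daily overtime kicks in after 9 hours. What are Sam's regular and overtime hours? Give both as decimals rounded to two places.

Thu: 07:59–17:12 = 9 h 13 min
Fri: 11:12–20:32 = 9 h 20 min
Sat: 06:33–12:59 = 6 h 26 min
Sun: 07:19–15:56 = 8 h 37 min
Thu reg 9 h 0 min / OT 0 h 13 min; Fri reg 9 h 0 min / OT 0 h 20 min; Sat reg 6 h 26 min / OT 0 h 0 min; Sun reg 8 h 37 min / OT 0 h 0 min.
Totals: regular 33 h 3 min, overtime 0 h 33 min.

Regular 33.05 hours, overtime 0.55 hours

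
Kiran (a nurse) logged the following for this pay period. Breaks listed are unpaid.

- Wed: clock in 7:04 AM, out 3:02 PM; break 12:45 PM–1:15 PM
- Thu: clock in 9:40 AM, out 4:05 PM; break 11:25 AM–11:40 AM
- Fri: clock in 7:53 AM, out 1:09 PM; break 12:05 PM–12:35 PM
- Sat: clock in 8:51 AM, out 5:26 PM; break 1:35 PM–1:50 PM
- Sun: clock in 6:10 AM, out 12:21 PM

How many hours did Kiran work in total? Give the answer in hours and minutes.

Wed: 7:04 AM–3:02 PM = 7 h 58 min; less 30 min break → 7 h 28 min
Thu: 9:40 AM–4:05 PM = 6 h 25 min; less 15 min break → 6 h 10 min
Fri: 7:53 AM–1:09 PM = 5 h 16 min; less 30 min break → 4 h 46 min
Sat: 8:51 AM–5:26 PM = 8 h 35 min; less 15 min break → 8 h 20 min
Sun: 6:10 AM–12:21 PM = 6 h 11 min
Total: 7 h 28 min + 6 h 10 min + 4 h 46 min + 8 h 20 min + 6 h 11 min = 32 h 55 min.

32 h 55 min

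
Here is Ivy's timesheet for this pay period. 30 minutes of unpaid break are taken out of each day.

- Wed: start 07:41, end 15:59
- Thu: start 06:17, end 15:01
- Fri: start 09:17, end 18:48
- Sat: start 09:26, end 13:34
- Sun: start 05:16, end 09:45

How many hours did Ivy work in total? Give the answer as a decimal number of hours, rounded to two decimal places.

Wed: 07:41–15:59 = 8 h 18 min; less 30 min break → 7 h 48 min
Thu: 06:17–15:01 = 8 h 44 min; less 30 min break → 8 h 14 min
Fri: 09:17–18:48 = 9 h 31 min; less 30 min break → 9 h 1 min
Sat: 09:26–13:34 = 4 h 8 min; less 30 min break → 3 h 38 min
Sun: 05:16–09:45 = 4 h 29 min; less 30 min break → 3 h 59 min
Total: 7 h 48 min + 8 h 14 min + 9 h 1 min + 3 h 38 min + 3 h 59 min = 32 h 40 min.

32.67 hours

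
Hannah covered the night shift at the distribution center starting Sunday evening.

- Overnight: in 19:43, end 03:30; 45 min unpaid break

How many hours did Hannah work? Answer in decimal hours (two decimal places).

7.03 hours

Overnight: 19:43 → midnight = 4 h 17 min; midnight → 03:30 = 3 h 30 min; span 7 h 47 min; less 45 min break → 7 h 2 min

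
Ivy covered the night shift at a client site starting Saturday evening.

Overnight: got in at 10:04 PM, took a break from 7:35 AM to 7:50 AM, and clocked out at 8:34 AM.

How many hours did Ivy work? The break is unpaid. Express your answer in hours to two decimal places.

Overnight: 10:04 PM → midnight = 1 h 56 min; midnight → 8:34 AM = 8 h 34 min; span 10 h 30 min; less 15 min break → 10 h 15 min

10.25 hours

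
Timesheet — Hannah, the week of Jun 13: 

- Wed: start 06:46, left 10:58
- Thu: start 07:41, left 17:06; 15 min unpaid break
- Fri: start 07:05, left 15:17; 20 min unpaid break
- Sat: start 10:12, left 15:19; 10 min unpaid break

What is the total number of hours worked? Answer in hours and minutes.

Wed: 06:46–10:58 = 4 h 12 min
Thu: 07:41–17:06 = 9 h 25 min; less 15 min break → 9 h 10 min
Fri: 07:05–15:17 = 8 h 12 min; less 20 min break → 7 h 52 min
Sat: 10:12–15:19 = 5 h 7 min; less 10 min break → 4 h 57 min
Total: 4 h 12 min + 9 h 10 min + 7 h 52 min + 4 h 57 min = 26 h 11 min.

26 h 11 min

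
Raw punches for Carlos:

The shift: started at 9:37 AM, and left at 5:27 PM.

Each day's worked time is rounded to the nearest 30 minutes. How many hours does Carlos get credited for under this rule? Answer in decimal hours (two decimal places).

The shift: 9:37 AM–5:27 PM = 7 h 50 min → rounds to 8 h 0 min

8.00 hours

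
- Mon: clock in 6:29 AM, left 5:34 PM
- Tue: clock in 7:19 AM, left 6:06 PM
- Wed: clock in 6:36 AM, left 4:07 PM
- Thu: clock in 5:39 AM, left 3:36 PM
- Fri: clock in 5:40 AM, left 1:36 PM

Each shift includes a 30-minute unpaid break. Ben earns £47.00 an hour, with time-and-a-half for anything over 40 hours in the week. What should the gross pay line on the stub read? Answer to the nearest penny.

Mon: 6:29 AM–5:34 PM = 11 h 5 min; less 30 min break → 10 h 35 min
Tue: 7:19 AM–6:06 PM = 10 h 47 min; less 30 min break → 10 h 17 min
Wed: 6:36 AM–4:07 PM = 9 h 31 min; less 30 min break → 9 h 1 min
Thu: 5:39 AM–3:36 PM = 9 h 57 min; less 30 min break → 9 h 27 min
Fri: 5:40 AM–1:36 PM = 7 h 56 min; less 30 min break → 7 h 26 min
Total worked: 46 h 46 min = 2806 min.
Regular 40 h 0 min = 2400 min at £47.00/h; overtime 6 h 46 min = 406 min at £70.50/h.
Pay = (2400 × £47.00 + 406 × £70.50) ÷ 60 = £2357.05.

£2357.05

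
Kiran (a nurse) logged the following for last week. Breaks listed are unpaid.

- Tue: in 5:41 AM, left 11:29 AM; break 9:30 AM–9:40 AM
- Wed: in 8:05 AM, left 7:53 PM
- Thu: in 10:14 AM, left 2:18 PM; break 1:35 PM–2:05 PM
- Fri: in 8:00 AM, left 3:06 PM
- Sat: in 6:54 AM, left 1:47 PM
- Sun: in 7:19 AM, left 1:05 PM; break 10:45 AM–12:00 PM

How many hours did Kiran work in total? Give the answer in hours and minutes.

39 h 30 min

Tue: 5:41 AM–11:29 AM = 5 h 48 min; less 10 min break → 5 h 38 min
Wed: 8:05 AM–7:53 PM = 11 h 48 min
Thu: 10:14 AM–2:18 PM = 4 h 4 min; less 30 min break → 3 h 34 min
Fri: 8:00 AM–3:06 PM = 7 h 6 min
Sat: 6:54 AM–1:47 PM = 6 h 53 min
Sun: 7:19 AM–1:05 PM = 5 h 46 min; less 75 min break → 4 h 31 min
Total: 5 h 38 min + 11 h 48 min + 3 h 34 min + 7 h 6 min + 6 h 53 min + 4 h 31 min = 39 h 30 min.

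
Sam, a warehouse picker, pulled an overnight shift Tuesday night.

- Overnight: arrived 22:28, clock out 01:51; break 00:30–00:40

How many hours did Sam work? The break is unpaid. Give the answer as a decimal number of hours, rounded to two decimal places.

Overnight: 22:28 → midnight = 1 h 32 min; midnight → 01:51 = 1 h 51 min; span 3 h 23 min; less 10 min break → 3 h 13 min

3.22 hours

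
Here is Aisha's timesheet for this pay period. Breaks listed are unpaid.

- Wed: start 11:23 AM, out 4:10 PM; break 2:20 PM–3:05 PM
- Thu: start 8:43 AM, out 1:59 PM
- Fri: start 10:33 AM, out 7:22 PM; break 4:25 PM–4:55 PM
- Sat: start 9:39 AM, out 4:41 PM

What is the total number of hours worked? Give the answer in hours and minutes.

24 h 39 min

Wed: 11:23 AM–4:10 PM = 4 h 47 min; less 45 min break → 4 h 2 min
Thu: 8:43 AM–1:59 PM = 5 h 16 min
Fri: 10:33 AM–7:22 PM = 8 h 49 min; less 30 min break → 8 h 19 min
Sat: 9:39 AM–4:41 PM = 7 h 2 min
Total: 4 h 2 min + 5 h 16 min + 8 h 19 min + 7 h 2 min = 24 h 39 min.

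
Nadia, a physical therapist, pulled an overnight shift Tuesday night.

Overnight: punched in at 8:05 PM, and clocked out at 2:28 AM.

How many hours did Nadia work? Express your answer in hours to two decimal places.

6.38 hours

Overnight: 8:05 PM → midnight = 3 h 55 min; midnight → 2:28 AM = 2 h 28 min; span 6 h 23 min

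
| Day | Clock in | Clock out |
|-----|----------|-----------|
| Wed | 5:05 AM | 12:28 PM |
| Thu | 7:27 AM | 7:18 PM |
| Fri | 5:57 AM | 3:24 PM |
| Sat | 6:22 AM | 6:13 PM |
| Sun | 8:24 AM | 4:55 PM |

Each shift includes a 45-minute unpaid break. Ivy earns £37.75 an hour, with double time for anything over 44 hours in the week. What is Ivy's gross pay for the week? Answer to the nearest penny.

Wed: 5:05 AM–12:28 PM = 7 h 23 min; less 45 min break → 6 h 38 min
Thu: 7:27 AM–7:18 PM = 11 h 51 min; less 45 min break → 11 h 6 min
Fri: 5:57 AM–3:24 PM = 9 h 27 min; less 45 min break → 8 h 42 min
Sat: 6:22 AM–6:13 PM = 11 h 51 min; less 45 min break → 11 h 6 min
Sun: 8:24 AM–4:55 PM = 8 h 31 min; less 45 min break → 7 h 46 min
Total worked: 45 h 18 min = 2718 min.
Regular 44 h 0 min = 2640 min at £37.75/h; overtime 1 h 18 min = 78 min at £75.50/h.
Pay = (2640 × £37.75 + 78 × £75.50) ÷ 60 = £1759.15.

£1759.15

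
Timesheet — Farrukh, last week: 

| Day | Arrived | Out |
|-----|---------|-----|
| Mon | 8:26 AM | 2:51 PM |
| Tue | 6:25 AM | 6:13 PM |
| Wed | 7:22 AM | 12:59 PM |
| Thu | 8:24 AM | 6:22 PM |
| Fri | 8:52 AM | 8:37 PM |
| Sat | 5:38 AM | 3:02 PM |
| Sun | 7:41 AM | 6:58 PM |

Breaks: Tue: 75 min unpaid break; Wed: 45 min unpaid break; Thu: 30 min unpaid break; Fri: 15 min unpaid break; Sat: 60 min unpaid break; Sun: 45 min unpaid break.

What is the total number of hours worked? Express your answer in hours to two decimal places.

61.73 hours

Mon: 8:26 AM–2:51 PM = 6 h 25 min
Tue: 6:25 AM–6:13 PM = 11 h 48 min; less 75 min break → 10 h 33 min
Wed: 7:22 AM–12:59 PM = 5 h 37 min; less 45 min break → 4 h 52 min
Thu: 8:24 AM–6:22 PM = 9 h 58 min; less 30 min break → 9 h 28 min
Fri: 8:52 AM–8:37 PM = 11 h 45 min; less 15 min break → 11 h 30 min
Sat: 5:38 AM–3:02 PM = 9 h 24 min; less 60 min break → 8 h 24 min
Sun: 7:41 AM–6:58 PM = 11 h 17 min; less 45 min break → 10 h 32 min
Total: 6 h 25 min + 10 h 33 min + 4 h 52 min + 9 h 28 min + 11 h 30 min + 8 h 24 min + 10 h 32 min = 61 h 44 min.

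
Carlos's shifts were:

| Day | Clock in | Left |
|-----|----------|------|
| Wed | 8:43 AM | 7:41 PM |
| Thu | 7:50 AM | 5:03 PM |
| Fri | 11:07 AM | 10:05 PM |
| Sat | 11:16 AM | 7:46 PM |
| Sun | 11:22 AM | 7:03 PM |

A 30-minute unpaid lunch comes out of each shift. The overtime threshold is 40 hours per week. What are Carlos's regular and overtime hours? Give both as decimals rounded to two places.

Wed: 8:43 AM–7:41 PM = 10 h 58 min; less 30 min break → 10 h 28 min
Thu: 7:50 AM–5:03 PM = 9 h 13 min; less 30 min break → 8 h 43 min
Fri: 11:07 AM–10:05 PM = 10 h 58 min; less 30 min break → 10 h 28 min
Sat: 11:16 AM–7:46 PM = 8 h 30 min; less 30 min break → 8 h 0 min
Sun: 11:22 AM–7:03 PM = 7 h 41 min; less 30 min break → 7 h 11 min
Total worked: 44 h 50 min = 44.83 h.
Threshold 40 h → overtime 4 h 50 min, regular 40 h 0 min.

Regular 40.00 hours, overtime 4.83 hours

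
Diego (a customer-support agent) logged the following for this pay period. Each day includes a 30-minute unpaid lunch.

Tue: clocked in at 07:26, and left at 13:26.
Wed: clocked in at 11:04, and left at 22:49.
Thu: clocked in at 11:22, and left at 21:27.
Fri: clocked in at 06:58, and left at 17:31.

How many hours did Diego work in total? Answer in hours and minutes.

Tue: 07:26–13:26 = 6 h 0 min; less 30 min break → 5 h 30 min
Wed: 11:04–22:49 = 11 h 45 min; less 30 min break → 11 h 15 min
Thu: 11:22–21:27 = 10 h 5 min; less 30 min break → 9 h 35 min
Fri: 06:58–17:31 = 10 h 33 min; less 30 min break → 10 h 3 min
Total: 5 h 30 min + 11 h 15 min + 9 h 35 min + 10 h 3 min = 36 h 23 min.

36 h 23 min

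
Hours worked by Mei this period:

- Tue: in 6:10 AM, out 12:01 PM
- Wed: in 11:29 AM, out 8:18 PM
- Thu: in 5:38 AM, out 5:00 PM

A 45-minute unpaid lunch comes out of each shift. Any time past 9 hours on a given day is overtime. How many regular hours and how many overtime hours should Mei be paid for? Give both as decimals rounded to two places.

Regular 22.17 hours, overtime 1.62 hours

Tue: 6:10 AM–12:01 PM = 5 h 51 min; less 45 min break → 5 h 6 min
Wed: 11:29 AM–8:18 PM = 8 h 49 min; less 45 min break → 8 h 4 min
Thu: 5:38 AM–5:00 PM = 11 h 22 min; less 45 min break → 10 h 37 min
Tue reg 5 h 6 min / OT 0 h 0 min; Wed reg 8 h 4 min / OT 0 h 0 min; Thu reg 9 h 0 min / OT 1 h 37 min.
Totals: regular 22 h 10 min, overtime 1 h 37 min.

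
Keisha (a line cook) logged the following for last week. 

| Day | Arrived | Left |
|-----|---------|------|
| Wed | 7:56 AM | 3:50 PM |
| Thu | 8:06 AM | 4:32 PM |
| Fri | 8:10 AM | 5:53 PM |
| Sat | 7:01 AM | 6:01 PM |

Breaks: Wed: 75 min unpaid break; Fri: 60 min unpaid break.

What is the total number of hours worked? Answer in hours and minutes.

Wed: 7:56 AM–3:50 PM = 7 h 54 min; less 75 min break → 6 h 39 min
Thu: 8:06 AM–4:32 PM = 8 h 26 min
Fri: 8:10 AM–5:53 PM = 9 h 43 min; less 60 min break → 8 h 43 min
Sat: 7:01 AM–6:01 PM = 11 h 0 min
Total: 6 h 39 min + 8 h 26 min + 8 h 43 min + 11 h 0 min = 34 h 48 min.

34 h 48 min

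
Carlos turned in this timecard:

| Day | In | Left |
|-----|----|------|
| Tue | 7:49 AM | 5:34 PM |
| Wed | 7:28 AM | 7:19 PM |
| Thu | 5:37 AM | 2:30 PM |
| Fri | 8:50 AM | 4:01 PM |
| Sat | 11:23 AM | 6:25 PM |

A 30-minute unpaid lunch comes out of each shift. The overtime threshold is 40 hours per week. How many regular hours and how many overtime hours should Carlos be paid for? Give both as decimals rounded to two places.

Regular 40.00 hours, overtime 2.20 hours

Tue: 7:49 AM–5:34 PM = 9 h 45 min; less 30 min break → 9 h 15 min
Wed: 7:28 AM–7:19 PM = 11 h 51 min; less 30 min break → 11 h 21 min
Thu: 5:37 AM–2:30 PM = 8 h 53 min; less 30 min break → 8 h 23 min
Fri: 8:50 AM–4:01 PM = 7 h 11 min; less 30 min break → 6 h 41 min
Sat: 11:23 AM–6:25 PM = 7 h 2 min; less 30 min break → 6 h 32 min
Total worked: 42 h 12 min = 42.20 h.
Threshold 40 h → overtime 2 h 12 min, regular 40 h 0 min.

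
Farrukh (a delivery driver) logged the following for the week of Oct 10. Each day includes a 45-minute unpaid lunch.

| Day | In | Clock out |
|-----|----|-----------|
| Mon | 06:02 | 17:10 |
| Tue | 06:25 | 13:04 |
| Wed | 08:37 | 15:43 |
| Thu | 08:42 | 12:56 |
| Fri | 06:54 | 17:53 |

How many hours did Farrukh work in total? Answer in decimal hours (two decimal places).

Mon: 06:02–17:10 = 11 h 8 min; less 45 min break → 10 h 23 min
Tue: 06:25–13:04 = 6 h 39 min; less 45 min break → 5 h 54 min
Wed: 08:37–15:43 = 7 h 6 min; less 45 min break → 6 h 21 min
Thu: 08:42–12:56 = 4 h 14 min; less 45 min break → 3 h 29 min
Fri: 06:54–17:53 = 10 h 59 min; less 45 min break → 10 h 14 min
Total: 10 h 23 min + 5 h 54 min + 6 h 21 min + 3 h 29 min + 10 h 14 min = 36 h 21 min.

36.35 hours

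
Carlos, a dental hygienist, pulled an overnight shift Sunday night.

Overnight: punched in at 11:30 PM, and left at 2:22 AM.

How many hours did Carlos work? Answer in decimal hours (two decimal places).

Overnight: 11:30 PM → midnight = 0 h 30 min; midnight → 2:22 AM = 2 h 22 min; span 2 h 52 min

2.87 hours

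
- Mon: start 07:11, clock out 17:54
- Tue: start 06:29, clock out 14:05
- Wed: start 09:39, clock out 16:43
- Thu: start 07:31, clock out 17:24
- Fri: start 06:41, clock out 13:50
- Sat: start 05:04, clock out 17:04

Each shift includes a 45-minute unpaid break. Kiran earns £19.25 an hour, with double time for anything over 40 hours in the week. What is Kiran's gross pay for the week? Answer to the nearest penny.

Mon: 07:11–17:54 = 10 h 43 min; less 45 min break → 9 h 58 min
Tue: 06:29–14:05 = 7 h 36 min; less 45 min break → 6 h 51 min
Wed: 09:39–16:43 = 7 h 4 min; less 45 min break → 6 h 19 min
Thu: 07:31–17:24 = 9 h 53 min; less 45 min break → 9 h 8 min
Fri: 06:41–13:50 = 7 h 9 min; less 45 min break → 6 h 24 min
Sat: 05:04–17:04 = 12 h 0 min; less 45 min break → 11 h 15 min
Total worked: 49 h 55 min = 2995 min.
Regular 40 h 0 min = 2400 min at £19.25/h; overtime 9 h 55 min = 595 min at £38.50/h.
Pay = (2400 × £19.25 + 595 × £38.50) ÷ 60 = £1151.79.

£1151.79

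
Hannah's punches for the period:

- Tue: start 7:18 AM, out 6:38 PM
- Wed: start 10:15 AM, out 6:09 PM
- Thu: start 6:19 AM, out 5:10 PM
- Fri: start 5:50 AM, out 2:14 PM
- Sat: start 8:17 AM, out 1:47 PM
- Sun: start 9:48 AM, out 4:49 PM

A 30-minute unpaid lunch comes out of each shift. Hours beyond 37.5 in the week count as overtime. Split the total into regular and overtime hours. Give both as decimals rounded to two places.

Regular 37.50 hours, overtime 10.50 hours

Tue: 7:18 AM–6:38 PM = 11 h 20 min; less 30 min break → 10 h 50 min
Wed: 10:15 AM–6:09 PM = 7 h 54 min; less 30 min break → 7 h 24 min
Thu: 6:19 AM–5:10 PM = 10 h 51 min; less 30 min break → 10 h 21 min
Fri: 5:50 AM–2:14 PM = 8 h 24 min; less 30 min break → 7 h 54 min
Sat: 8:17 AM–1:47 PM = 5 h 30 min; less 30 min break → 5 h 0 min
Sun: 9:48 AM–4:49 PM = 7 h 1 min; less 30 min break → 6 h 31 min
Total worked: 48 h 0 min = 48.00 h.
Threshold 37.5 h → overtime 10 h 30 min, regular 37 h 30 min.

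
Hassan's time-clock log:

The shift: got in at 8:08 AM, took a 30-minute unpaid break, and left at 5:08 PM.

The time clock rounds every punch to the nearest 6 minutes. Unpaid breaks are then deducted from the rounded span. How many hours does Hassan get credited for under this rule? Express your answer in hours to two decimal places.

The shift: in 8:08 AM→8:06 AM, out 5:08 PM→5:06 PM; 9 h 0 min − 30 min = 8 h 30 min

8.50 hours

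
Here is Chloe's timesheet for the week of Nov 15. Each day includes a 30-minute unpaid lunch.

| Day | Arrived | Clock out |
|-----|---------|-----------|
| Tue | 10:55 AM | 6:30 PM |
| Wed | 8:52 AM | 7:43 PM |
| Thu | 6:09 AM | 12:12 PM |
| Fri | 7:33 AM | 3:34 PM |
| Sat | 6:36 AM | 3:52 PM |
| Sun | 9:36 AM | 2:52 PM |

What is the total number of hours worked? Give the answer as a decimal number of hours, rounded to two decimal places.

Tue: 10:55 AM–6:30 PM = 7 h 35 min; less 30 min break → 7 h 5 min
Wed: 8:52 AM–7:43 PM = 10 h 51 min; less 30 min break → 10 h 21 min
Thu: 6:09 AM–12:12 PM = 6 h 3 min; less 30 min break → 5 h 33 min
Fri: 7:33 AM–3:34 PM = 8 h 1 min; less 30 min break → 7 h 31 min
Sat: 6:36 AM–3:52 PM = 9 h 16 min; less 30 min break → 8 h 46 min
Sun: 9:36 AM–2:52 PM = 5 h 16 min; less 30 min break → 4 h 46 min
Total: 7 h 5 min + 10 h 21 min + 5 h 33 min + 7 h 31 min + 8 h 46 min + 4 h 46 min = 44 h 2 min.

44.03 hours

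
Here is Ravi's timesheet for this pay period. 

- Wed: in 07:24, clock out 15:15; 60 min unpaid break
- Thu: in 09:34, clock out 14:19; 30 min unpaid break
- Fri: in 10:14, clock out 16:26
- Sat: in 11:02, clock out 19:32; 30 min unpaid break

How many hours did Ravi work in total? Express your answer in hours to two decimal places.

Wed: 07:24–15:15 = 7 h 51 min; less 60 min break → 6 h 51 min
Thu: 09:34–14:19 = 4 h 45 min; less 30 min break → 4 h 15 min
Fri: 10:14–16:26 = 6 h 12 min
Sat: 11:02–19:32 = 8 h 30 min; less 30 min break → 8 h 0 min
Total: 6 h 51 min + 4 h 15 min + 6 h 12 min + 8 h 0 min = 25 h 18 min.

25.30 hours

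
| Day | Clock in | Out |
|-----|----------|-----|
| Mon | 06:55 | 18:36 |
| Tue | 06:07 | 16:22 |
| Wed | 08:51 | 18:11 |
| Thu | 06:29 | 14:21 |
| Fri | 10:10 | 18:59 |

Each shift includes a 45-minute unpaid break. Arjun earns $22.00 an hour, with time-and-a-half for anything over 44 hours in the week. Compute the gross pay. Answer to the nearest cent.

Mon: 06:55–18:36 = 11 h 41 min; less 45 min break → 10 h 56 min
Tue: 06:07–16:22 = 10 h 15 min; less 45 min break → 9 h 30 min
Wed: 08:51–18:11 = 9 h 20 min; less 45 min break → 8 h 35 min
Thu: 06:29–14:21 = 7 h 52 min; less 45 min break → 7 h 7 min
Fri: 10:10–18:59 = 8 h 49 min; less 45 min break → 8 h 4 min
Total worked: 44 h 12 min = 2652 min.
Regular 44 h 0 min = 2640 min at $22.00/h; overtime 0 h 12 min = 12 min at $33.00/h.
Pay = (2640 × $22.00 + 12 × $33.00) ÷ 60 = $974.60.

$974.60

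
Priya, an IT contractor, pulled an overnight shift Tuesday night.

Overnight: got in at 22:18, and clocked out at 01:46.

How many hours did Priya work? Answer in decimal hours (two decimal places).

3.47 hours

Overnight: 22:18 → midnight = 1 h 42 min; midnight → 01:46 = 1 h 46 min; span 3 h 28 min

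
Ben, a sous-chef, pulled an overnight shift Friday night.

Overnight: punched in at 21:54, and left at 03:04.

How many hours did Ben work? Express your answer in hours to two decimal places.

Overnight: 21:54 → midnight = 2 h 6 min; midnight → 03:04 = 3 h 4 min; span 5 h 10 min

5.17 hours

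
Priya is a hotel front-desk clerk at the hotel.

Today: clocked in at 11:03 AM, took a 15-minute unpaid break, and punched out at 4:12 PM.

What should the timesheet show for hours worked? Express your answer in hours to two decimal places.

Today: 11:03 AM–4:12 PM = 5 h 9 min; less 15 min break → 4 h 54 min

4.90 hours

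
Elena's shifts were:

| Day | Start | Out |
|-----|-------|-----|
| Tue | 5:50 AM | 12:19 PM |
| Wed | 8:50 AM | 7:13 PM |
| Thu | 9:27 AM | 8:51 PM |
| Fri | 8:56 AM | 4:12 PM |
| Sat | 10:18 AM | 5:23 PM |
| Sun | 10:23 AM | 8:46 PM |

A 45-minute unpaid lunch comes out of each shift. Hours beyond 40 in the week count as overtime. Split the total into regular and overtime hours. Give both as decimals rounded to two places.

Tue: 5:50 AM–12:19 PM = 6 h 29 min; less 45 min break → 5 h 44 min
Wed: 8:50 AM–7:13 PM = 10 h 23 min; less 45 min break → 9 h 38 min
Thu: 9:27 AM–8:51 PM = 11 h 24 min; less 45 min break → 10 h 39 min
Fri: 8:56 AM–4:12 PM = 7 h 16 min; less 45 min break → 6 h 31 min
Sat: 10:18 AM–5:23 PM = 7 h 5 min; less 45 min break → 6 h 20 min
Sun: 10:23 AM–8:46 PM = 10 h 23 min; less 45 min break → 9 h 38 min
Total worked: 48 h 30 min = 48.50 h.
Threshold 40 h → overtime 8 h 30 min, regular 40 h 0 min.

Regular 40.00 hours, overtime 8.50 hours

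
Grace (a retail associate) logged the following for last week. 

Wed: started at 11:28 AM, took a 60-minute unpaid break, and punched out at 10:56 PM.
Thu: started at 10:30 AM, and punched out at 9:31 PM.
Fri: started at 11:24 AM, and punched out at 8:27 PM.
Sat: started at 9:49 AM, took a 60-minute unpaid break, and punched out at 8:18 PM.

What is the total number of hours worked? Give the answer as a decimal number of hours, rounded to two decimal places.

Wed: 11:28 AM–10:56 PM = 11 h 28 min; less 60 min break → 10 h 28 min
Thu: 10:30 AM–9:31 PM = 11 h 1 min
Fri: 11:24 AM–8:27 PM = 9 h 3 min
Sat: 9:49 AM–8:18 PM = 10 h 29 min; less 60 min break → 9 h 29 min
Total: 10 h 28 min + 11 h 1 min + 9 h 3 min + 9 h 29 min = 40 h 1 min.

40.02 hours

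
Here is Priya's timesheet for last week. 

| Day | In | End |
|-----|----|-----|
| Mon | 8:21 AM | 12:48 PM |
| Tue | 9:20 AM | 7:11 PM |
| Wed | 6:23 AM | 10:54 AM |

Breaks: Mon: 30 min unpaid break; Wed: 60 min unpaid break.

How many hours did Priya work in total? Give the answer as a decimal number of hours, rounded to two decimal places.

Mon: 8:21 AM–12:48 PM = 4 h 27 min; less 30 min break → 3 h 57 min
Tue: 9:20 AM–7:11 PM = 9 h 51 min
Wed: 6:23 AM–10:54 AM = 4 h 31 min; less 60 min break → 3 h 31 min
Total: 3 h 57 min + 9 h 51 min + 3 h 31 min = 17 h 19 min.

17.32 hours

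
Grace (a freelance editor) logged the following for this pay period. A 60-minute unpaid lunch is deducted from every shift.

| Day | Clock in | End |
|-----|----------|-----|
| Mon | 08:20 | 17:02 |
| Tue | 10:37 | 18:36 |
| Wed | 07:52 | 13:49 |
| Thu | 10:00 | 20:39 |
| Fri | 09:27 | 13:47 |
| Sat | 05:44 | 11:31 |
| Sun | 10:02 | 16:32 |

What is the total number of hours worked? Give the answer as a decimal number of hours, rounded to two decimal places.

42.90 hours

Mon: 08:20–17:02 = 8 h 42 min; less 60 min break → 7 h 42 min
Tue: 10:37–18:36 = 7 h 59 min; less 60 min break → 6 h 59 min
Wed: 07:52–13:49 = 5 h 57 min; less 60 min break → 4 h 57 min
Thu: 10:00–20:39 = 10 h 39 min; less 60 min break → 9 h 39 min
Fri: 09:27–13:47 = 4 h 20 min; less 60 min break → 3 h 20 min
Sat: 05:44–11:31 = 5 h 47 min; less 60 min break → 4 h 47 min
Sun: 10:02–16:32 = 6 h 30 min; less 60 min break → 5 h 30 min
Total: 7 h 42 min + 6 h 59 min + 4 h 57 min + 9 h 39 min + 3 h 20 min + 4 h 47 min + 5 h 30 min = 42 h 54 min.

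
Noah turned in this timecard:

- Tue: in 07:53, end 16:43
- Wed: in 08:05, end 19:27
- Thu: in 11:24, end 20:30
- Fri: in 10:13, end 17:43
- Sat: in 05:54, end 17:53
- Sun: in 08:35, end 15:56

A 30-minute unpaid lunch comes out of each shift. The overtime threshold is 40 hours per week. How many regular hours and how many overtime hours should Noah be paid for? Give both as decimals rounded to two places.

Tue: 07:53–16:43 = 8 h 50 min; less 30 min break → 8 h 20 min
Wed: 08:05–19:27 = 11 h 22 min; less 30 min break → 10 h 52 min
Thu: 11:24–20:30 = 9 h 6 min; less 30 min break → 8 h 36 min
Fri: 10:13–17:43 = 7 h 30 min; less 30 min break → 7 h 0 min
Sat: 05:54–17:53 = 11 h 59 min; less 30 min break → 11 h 29 min
Sun: 08:35–15:56 = 7 h 21 min; less 30 min break → 6 h 51 min
Total worked: 53 h 8 min = 53.13 h.
Threshold 40 h → overtime 13 h 8 min, regular 40 h 0 min.

Regular 40.00 hours, overtime 13.13 hours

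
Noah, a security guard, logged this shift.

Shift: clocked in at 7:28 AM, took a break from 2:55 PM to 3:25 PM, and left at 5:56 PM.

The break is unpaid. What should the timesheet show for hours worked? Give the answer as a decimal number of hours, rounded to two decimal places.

Shift: 7:28 AM–5:56 PM = 10 h 28 min; less 30 min break → 9 h 58 min

9.97 hours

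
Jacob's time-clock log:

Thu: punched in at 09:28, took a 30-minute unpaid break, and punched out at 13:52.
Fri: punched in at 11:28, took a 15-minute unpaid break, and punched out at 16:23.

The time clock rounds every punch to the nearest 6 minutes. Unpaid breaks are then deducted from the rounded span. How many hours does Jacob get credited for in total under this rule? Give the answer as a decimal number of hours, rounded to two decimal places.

Thu: in 09:28→09:30, out 13:52→13:54; 4 h 24 min − 30 min = 3 h 54 min
Fri: in 11:28→11:30, out 16:23→16:24; 4 h 54 min − 15 min = 4 h 39 min
Total credited: 8 h 33 min.

8.55 hours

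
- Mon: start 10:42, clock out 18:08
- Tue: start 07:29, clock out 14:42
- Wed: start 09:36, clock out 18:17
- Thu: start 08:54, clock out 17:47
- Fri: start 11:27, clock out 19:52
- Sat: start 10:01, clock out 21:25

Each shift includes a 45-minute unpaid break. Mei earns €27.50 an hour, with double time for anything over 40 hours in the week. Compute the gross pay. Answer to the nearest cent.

Mon: 10:42–18:08 = 7 h 26 min; less 45 min break → 6 h 41 min
Tue: 07:29–14:42 = 7 h 13 min; less 45 min break → 6 h 28 min
Wed: 09:36–18:17 = 8 h 41 min; less 45 min break → 7 h 56 min
Thu: 08:54–17:47 = 8 h 53 min; less 45 min break → 8 h 8 min
Fri: 11:27–19:52 = 8 h 25 min; less 45 min break → 7 h 40 min
Sat: 10:01–21:25 = 11 h 24 min; less 45 min break → 10 h 39 min
Total worked: 47 h 32 min = 2852 min.
Regular 40 h 0 min = 2400 min at €27.50/h; overtime 7 h 32 min = 452 min at €55.00/h.
Pay = (2400 × €27.50 + 452 × €55.00) ÷ 60 = €1514.33.

€1514.33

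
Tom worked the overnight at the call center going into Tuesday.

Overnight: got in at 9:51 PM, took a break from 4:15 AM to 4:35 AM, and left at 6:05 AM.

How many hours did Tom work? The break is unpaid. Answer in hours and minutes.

Overnight: 9:51 PM → midnight = 2 h 9 min; midnight → 6:05 AM = 6 h 5 min; span 8 h 14 min; less 20 min break → 7 h 54 min

7 h 54 min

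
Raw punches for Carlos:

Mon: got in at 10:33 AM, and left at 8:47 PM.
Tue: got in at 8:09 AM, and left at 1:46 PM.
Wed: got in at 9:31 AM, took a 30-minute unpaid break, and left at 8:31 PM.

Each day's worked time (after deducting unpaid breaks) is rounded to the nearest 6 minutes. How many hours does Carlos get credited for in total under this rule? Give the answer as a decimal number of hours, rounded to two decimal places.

Mon: 10:33 AM–8:47 PM = 10 h 14 min → rounds to 10 h 12 min
Tue: 8:09 AM–1:46 PM = 5 h 37 min → rounds to 5 h 36 min
Wed: 9:31 AM–8:31 PM = 11 h 0 min − 30 min = 10 h 30 min → rounds to 10 h 30 min
Total credited: 26 h 18 min.

26.30 hours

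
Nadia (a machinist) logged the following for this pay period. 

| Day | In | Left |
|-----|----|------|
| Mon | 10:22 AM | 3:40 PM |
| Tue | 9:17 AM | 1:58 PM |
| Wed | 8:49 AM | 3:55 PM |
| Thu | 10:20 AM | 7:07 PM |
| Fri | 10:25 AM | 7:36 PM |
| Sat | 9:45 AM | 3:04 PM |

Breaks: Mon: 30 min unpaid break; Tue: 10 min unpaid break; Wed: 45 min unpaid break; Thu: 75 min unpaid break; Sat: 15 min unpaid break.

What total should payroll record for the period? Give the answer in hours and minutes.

Mon: 10:22 AM–3:40 PM = 5 h 18 min; less 30 min break → 4 h 48 min
Tue: 9:17 AM–1:58 PM = 4 h 41 min; less 10 min break → 4 h 31 min
Wed: 8:49 AM–3:55 PM = 7 h 6 min; less 45 min break → 6 h 21 min
Thu: 10:20 AM–7:07 PM = 8 h 47 min; less 75 min break → 7 h 32 min
Fri: 10:25 AM–7:36 PM = 9 h 11 min
Sat: 9:45 AM–3:04 PM = 5 h 19 min; less 15 min break → 5 h 4 min
Total: 4 h 48 min + 4 h 31 min + 6 h 21 min + 7 h 32 min + 9 h 11 min + 5 h 4 min = 37 h 27 min.

37 h 27 min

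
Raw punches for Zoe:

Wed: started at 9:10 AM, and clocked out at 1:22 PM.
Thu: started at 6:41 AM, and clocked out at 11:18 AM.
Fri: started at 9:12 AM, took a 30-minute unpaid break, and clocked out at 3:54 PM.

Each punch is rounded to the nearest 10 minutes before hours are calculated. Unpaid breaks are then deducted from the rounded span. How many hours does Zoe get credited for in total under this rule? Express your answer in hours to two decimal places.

15.00 hours

Wed: in 9:10 AM→9:10 AM, out 1:22 PM→1:20 PM; 4 h 10 min
Thu: in 6:41 AM→6:40 AM, out 11:18 AM→11:20 AM; 4 h 40 min
Fri: in 9:12 AM→9:10 AM, out 3:54 PM→3:50 PM; 6 h 40 min − 30 min = 6 h 10 min
Total credited: 15 h 0 min.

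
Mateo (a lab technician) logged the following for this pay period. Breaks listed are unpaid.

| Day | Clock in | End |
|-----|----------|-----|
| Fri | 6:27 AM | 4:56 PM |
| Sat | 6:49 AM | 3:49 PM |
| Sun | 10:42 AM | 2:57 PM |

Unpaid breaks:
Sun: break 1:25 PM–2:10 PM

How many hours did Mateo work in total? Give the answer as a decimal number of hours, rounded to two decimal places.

22.98 hours

Fri: 6:27 AM–4:56 PM = 10 h 29 min
Sat: 6:49 AM–3:49 PM = 9 h 0 min
Sun: 10:42 AM–2:57 PM = 4 h 15 min; less 45 min break → 3 h 30 min
Total: 10 h 29 min + 9 h 0 min + 3 h 30 min = 22 h 59 min.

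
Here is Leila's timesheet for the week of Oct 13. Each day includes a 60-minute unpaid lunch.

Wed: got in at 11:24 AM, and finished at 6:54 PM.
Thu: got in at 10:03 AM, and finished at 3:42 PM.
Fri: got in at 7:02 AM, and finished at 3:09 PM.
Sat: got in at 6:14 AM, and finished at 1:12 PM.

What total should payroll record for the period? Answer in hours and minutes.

Wed: 11:24 AM–6:54 PM = 7 h 30 min; less 60 min break → 6 h 30 min
Thu: 10:03 AM–3:42 PM = 5 h 39 min; less 60 min break → 4 h 39 min
Fri: 7:02 AM–3:09 PM = 8 h 7 min; less 60 min break → 7 h 7 min
Sat: 6:14 AM–1:12 PM = 6 h 58 min; less 60 min break → 5 h 58 min
Total: 6 h 30 min + 4 h 39 min + 7 h 7 min + 5 h 58 min = 24 h 14 min.

24 h 14 min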